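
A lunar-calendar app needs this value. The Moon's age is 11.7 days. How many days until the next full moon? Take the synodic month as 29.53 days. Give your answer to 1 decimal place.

3.1 days

Full moon occurs at elongation 180°, i.e. at age 29.53 × 180/360 = 14.765 d.
So 3.065 days remain (14.765 − 11.7).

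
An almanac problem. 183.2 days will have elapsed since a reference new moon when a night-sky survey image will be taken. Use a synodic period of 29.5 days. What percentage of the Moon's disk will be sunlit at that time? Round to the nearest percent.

183.2 d spans 6 complete synodic months (6 × 29.5 = 177.00 d) plus 6.20 d.
Phase angle: θ = 360°·(6.20 d)/(29.5 d) = 75.7°.
With cos θ = 0.248, the lit fraction is (1 − 0.248)/2 ≈ 0.376, so 38%.

38%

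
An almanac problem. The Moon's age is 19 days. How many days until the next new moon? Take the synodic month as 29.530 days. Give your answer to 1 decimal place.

One full lunation from the last new moon is 29.530 d; remaining = 29.530 − 19 = 10.530 d.

10.5 days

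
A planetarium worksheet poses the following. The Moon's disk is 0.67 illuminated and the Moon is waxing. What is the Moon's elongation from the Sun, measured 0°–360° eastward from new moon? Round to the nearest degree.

110°

Invert f = (1 − cos θ)/2 to get cos θ = 1 − 2(0.67) = -0.340, hence θ₀ = arccos -0.340 = 109.9°.
The Moon is waxing (0°–180°), so θ = 109.9° directly.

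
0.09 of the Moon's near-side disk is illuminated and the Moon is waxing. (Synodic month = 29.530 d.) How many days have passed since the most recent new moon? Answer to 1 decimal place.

Invert f = (1 − cos θ)/2 to get cos θ = 1 − 2(0.09) = 0.820, hence θ₀ = arccos 0.820 = 34.9°.
The Moon is waxing (0°–180°), so θ = 34.9° directly.
At 360°/29.530 d per day, 34.9° corresponds to 2.86 days.

2.9 days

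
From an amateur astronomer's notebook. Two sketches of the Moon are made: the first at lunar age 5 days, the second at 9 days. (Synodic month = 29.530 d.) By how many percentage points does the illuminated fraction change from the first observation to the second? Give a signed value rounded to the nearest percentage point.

First observation: θ = 360°·5/29.530 = 61.0°, so f = 0.257.
Second observation: θ = 109.7°, f = 0.669.
Δf = 0.669 − 0.257 = +0.411, i.e. +41 pp.

+41 percentage points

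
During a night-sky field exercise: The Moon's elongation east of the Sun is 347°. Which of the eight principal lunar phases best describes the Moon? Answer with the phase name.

new moon

347° lies in the new moon sector of the 8-phase cycle.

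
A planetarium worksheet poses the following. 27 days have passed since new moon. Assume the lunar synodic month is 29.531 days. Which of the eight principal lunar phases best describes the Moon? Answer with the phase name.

At 27/29.531 of the cycle, θ ≈ 329° — the waning crescent range.

waning crescent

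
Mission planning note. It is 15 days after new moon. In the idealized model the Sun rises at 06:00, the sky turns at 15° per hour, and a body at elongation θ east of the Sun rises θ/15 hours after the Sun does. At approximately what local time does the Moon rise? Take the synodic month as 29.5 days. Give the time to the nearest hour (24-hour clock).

18:00

Elongation θ = 360° × 15/29.5 ≈ 183.1°.
At 15° of sky rotation per hour, 183.1° corresponds to a 12.20 h lag.
06:00 + 12.20 h ≈ 18:12 → 18:00 to the nearest hour.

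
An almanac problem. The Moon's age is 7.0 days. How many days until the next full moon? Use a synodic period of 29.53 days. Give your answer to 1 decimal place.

7.8 days

Full moon is 0.5 of the way through the cycle: age 0.5 × 29.53 = 14.765 d.
So 7.765 days remain (14.765 − 7.0).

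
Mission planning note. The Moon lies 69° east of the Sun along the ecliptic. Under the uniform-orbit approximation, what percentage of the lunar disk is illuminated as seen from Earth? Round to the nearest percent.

32%

cos 69° = 0.358, so f = (1 − 0.358)/2 = 0.321, i.e. 32%.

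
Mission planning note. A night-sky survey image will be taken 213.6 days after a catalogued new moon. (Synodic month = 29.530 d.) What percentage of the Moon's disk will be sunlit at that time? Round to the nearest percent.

45%

213.6/29.530 = 7.233 lunations, so 7 complete cycles and 6.89 d into the next.
The Moon has covered 6.89/29.530 of its cycle, so θ ≈ 360° × 6.89/29.530 = 84.0°.
cos 84.0° = 0.105, so f = (1 − 0.105)/2 = 0.448, so 45%.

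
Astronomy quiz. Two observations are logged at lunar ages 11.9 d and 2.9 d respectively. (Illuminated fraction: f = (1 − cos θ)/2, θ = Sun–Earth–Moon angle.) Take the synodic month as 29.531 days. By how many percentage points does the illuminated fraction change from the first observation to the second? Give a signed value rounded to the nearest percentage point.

θ₁ = 360° × 11.9/29.531 = 145.1°, f₁ = (1 − cos θ₁)/2 = 0.910.
θ₂ = 360° × 2.9/29.531 = 35.4°, f₂ = (1 − cos θ₂)/2 = 0.092.
Change = f₂ − f₁ = -0.818 → -82 percentage points.

-82 pp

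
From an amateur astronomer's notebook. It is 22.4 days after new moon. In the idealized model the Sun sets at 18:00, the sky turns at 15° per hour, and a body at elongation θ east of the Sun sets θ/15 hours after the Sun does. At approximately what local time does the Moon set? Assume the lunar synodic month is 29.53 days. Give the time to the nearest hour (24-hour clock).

The Moon has covered 22.4/29.53 of its cycle, so θ ≈ 360° × 22.4/29.53 = 273.1°.
Delay after the Sun = 273.1° / (15°/h) ≈ 18.21 h.
18:00 + 18.21 h ≈ 12:12 → 12:00 to the nearest hour.

12:00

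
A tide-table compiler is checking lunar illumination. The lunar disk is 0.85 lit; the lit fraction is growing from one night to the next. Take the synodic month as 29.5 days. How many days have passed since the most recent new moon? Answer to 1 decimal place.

11.0 days

Invert f = (1 − cos θ)/2 to get cos θ = 1 − 2(0.85) = -0.700, hence θ₀ = arccos -0.700 = 134.4°.
Waxing ⇒ before full, so θ = 134.4°.
At 360°/29.5 d per day, 134.4° corresponds to 11.02 days.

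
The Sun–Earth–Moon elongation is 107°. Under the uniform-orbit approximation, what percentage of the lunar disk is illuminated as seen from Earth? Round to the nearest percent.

65%

Half-versine of 107°: (1 − (-0.292))/2 = 0.646, i.e. 65%.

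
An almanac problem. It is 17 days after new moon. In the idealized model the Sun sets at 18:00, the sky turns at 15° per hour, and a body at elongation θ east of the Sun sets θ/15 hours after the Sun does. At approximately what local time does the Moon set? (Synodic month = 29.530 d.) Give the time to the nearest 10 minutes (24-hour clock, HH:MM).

07:50

The Moon has covered 17/29.530 of its cycle, so θ ≈ 360° × 17/29.530 = 207.2°.
The Moon trails the Sun by θ/15 = 207.2/15 ≈ 13.82 hours.
18:00 + 13.816 h ≈ 07:49 → 07:50 to the nearest ten minutes.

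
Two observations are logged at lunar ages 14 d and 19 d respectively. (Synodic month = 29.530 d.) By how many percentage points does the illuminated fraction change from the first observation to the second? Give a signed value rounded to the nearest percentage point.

First observation: θ = 360°·14/29.530 = 170.7°, so f = 0.993.
Second observation: θ = 231.6°, f = 0.810.
Δf = 0.810 − 0.993 = -0.183, i.e. -18 pp.

-18 percentage points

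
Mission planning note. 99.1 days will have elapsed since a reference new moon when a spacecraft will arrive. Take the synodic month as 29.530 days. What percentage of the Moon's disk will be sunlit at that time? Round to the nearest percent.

81%

Reduce mod P: 99.1 − 3×29.530 = 10.51 d into the current lunation.
Elongation θ = 360° × 10.51/29.530 ≈ 128.1°.
cos 128.1° = (-0.617), so f = (1 − (-0.617))/2 = 0.809, so 81%.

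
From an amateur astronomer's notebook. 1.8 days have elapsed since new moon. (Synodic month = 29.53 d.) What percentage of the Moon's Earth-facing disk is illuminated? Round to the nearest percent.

Phase angle: θ = 360°·(1.8 d)/(29.53 d) = 21.9°.
cos 21.9° = 0.928, so f = (1 − 0.928)/2 = 0.036, so 4%.

4%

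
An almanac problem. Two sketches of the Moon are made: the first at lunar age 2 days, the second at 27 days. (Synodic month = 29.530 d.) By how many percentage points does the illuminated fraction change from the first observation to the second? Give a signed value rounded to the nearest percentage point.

+3 pp

First observation: θ = 360°·2/29.530 = 24.4°, so f = 0.045.
Second observation: θ = 329.2°, f = 0.071.
Δf = 0.071 − 0.045 = +0.026, i.e. +3 pp.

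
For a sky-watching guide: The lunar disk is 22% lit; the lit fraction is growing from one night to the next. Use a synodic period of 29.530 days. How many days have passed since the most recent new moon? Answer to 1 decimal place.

From f = (1 − cos θ)/2: cos θ = 1 − 2×0.22 = 0.560; arccos → 55.9°.
Waxing ⇒ before full, so θ = 55.9°.
Age = 29.530 × 55.9°/360° ≈ 4.59 days.

4.6 days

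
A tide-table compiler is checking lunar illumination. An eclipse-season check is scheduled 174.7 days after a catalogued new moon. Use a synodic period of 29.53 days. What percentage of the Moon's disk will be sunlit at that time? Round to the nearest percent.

174.7 d spans 5 complete synodic months (5 × 29.53 = 147.65 d) plus 27.05 d.
The Moon has covered 27.05/29.53 of its cycle, so θ ≈ 360° × 27.05/29.53 = 329.8°.
cos 329.8° = 0.864, so f = (1 − 0.864)/2 = 0.068, so 7%.

7%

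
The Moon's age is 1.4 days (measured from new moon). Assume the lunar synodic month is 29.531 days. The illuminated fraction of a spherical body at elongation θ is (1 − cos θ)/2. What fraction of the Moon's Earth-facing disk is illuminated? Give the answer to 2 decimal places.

0.02

The Moon has covered 1.4/29.531 of its cycle, so θ ≈ 360° × 1.4/29.531 = 17.1°.
With cos θ = 0.956, the lit fraction is (1 − 0.956)/2 ≈ 0.022.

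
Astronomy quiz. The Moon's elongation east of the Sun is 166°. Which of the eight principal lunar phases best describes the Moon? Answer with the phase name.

166° lies in the full moon sector of the 8-phase cycle.

full moon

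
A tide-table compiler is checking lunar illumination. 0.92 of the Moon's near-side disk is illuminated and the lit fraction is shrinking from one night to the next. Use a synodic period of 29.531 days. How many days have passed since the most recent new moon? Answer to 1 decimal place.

17.5 days

Invert f = (1 − cos θ)/2 to get cos θ = 1 − 2(0.92) = -0.840, hence θ₀ = arccos -0.840 = 147.1°.
Since the Moon is past full (waning), take the reflex angle: θ = 360° − 147.1° = 212.9°.
At 360°/29.531 d per day, 212.9° corresponds to 17.46 days.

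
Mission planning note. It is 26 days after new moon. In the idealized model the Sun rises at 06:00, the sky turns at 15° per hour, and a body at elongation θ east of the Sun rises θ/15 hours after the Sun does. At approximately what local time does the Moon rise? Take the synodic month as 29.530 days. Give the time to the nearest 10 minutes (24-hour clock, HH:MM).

03:10

Elongation θ = 360° × 26/29.530 ≈ 317.0°.
The Moon trails the Sun by θ/15 = 317.0/15 ≈ 21.13 hours.
06:00 + 21.131 h ≈ 03:08 → 03:10 to the nearest ten minutes.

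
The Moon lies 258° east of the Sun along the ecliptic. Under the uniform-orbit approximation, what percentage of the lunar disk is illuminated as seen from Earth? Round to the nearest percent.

cos 258° = (-0.208), so f = (1 − (-0.208))/2 = 0.604, i.e. 60%.

60%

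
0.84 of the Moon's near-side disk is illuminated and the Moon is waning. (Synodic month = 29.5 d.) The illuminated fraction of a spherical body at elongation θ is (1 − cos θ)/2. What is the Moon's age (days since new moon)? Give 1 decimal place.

cos θ = 1 − 2f = -0.680, giving a principal value of 132.8°.
Waning ⇒ past full, so θ = 360° − 132.8° = 227.2°.
At 360°/29.5 d per day, 227.2° corresponds to 18.61 days.

18.6 days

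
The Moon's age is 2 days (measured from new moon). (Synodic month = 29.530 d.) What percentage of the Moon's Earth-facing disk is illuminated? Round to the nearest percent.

Elongation θ = 360° × 2/29.530 ≈ 24.4°.
Illuminated fraction = (1 − cos 24.4°)/2 = (1 − 0.911)/2 ≈ 0.045, so 4%.

4%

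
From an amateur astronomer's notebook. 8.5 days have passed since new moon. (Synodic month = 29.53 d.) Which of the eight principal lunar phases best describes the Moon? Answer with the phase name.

first quarter

θ ≈ 360° × 8.5/29.53 = 104°, which falls in the first quarter sector.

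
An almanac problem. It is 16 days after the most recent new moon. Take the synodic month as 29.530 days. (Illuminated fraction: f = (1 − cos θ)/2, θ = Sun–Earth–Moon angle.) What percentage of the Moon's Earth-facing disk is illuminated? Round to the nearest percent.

98%

Elongation θ = 360° × 16/29.530 ≈ 195.1°.
With cos θ = (-0.966), the lit fraction is (1 − (-0.966))/2 ≈ 0.983, so 98%.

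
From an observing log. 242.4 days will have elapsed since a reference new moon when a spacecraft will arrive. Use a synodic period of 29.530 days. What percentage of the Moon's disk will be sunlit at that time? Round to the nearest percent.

37%

242.4 d spans 8 complete synodic months (8 × 29.530 = 236.24 d) plus 6.16 d.
The Moon has covered 6.16/29.530 of its cycle, so θ ≈ 360° × 6.16/29.530 = 75.1°.
With cos θ = 0.257, the lit fraction is (1 − 0.257)/2 ≈ 0.371, so 37%.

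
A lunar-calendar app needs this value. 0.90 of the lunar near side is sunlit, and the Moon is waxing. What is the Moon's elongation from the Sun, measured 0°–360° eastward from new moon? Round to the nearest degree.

143°

Invert f = (1 − cos θ)/2 to get cos θ = 1 − 2(0.90) = -0.800, hence θ₀ = arccos -0.800 = 143.1°.
Before full moon the principal value applies: θ = 143.1°.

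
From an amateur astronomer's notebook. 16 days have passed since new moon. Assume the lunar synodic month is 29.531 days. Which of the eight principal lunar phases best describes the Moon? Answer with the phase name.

full moon

θ ≈ 360° × 16/29.531 = 195°, which falls in the full moon sector.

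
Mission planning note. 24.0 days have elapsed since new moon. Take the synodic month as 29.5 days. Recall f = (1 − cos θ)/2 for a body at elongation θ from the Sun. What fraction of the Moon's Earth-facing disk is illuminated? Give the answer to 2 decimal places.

0.31

Elongation θ = 360° × 24.0/29.5 ≈ 292.9°.
cos 292.9° = 0.389, so f = (1 − 0.389)/2 = 0.306.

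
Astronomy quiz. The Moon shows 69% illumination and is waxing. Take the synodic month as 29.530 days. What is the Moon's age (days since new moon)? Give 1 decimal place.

From f = (1 − cos θ)/2: cos θ = 1 − 2×0.69 = -0.380; arccos → 112.3°.
Before full moon the principal value applies: θ = 112.3°.
That fraction of the synodic month is 112.3/360 × 29.530 d ≈ 9.21 d.

9.2 days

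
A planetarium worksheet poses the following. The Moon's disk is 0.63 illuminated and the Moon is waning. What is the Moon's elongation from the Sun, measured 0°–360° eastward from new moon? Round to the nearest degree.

255°

Invert f = (1 − cos θ)/2 to get cos θ = 1 − 2(0.63) = -0.260, hence θ₀ = arccos -0.260 = 105.1°.
A waning Moon lies in 180°–360°, so θ = 360° − 105.1° = 254.9°.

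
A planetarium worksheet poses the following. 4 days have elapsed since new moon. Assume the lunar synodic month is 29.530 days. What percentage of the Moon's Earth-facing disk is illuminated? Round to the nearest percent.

The Moon has covered 4/29.530 of its cycle, so θ ≈ 360° × 4/29.530 = 48.8°.
Illuminated fraction = (1 − cos 48.8°)/2 = (1 − 0.659)/2 ≈ 0.170, so 17%.

17%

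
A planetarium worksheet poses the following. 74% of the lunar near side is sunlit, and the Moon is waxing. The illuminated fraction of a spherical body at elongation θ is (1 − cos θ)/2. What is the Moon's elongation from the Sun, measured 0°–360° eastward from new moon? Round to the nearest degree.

Invert f = (1 − cos θ)/2 to get cos θ = 1 − 2(0.74) = -0.480, hence θ₀ = arccos -0.480 = 118.7°.
Waxing ⇒ before full, so θ = 118.7°.

119°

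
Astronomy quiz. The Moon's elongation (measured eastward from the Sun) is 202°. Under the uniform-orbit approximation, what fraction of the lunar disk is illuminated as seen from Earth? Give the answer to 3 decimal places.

Half-versine of 202°: (1 − (-0.927))/2 = 0.964.

0.964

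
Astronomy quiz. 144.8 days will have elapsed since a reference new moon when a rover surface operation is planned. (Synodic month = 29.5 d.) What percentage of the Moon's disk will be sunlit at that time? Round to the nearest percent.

Reduce mod P: 144.8 − 4×29.5 = 26.80 d into the current lunation.
The Moon has covered 26.80/29.5 of its cycle, so θ ≈ 360° × 26.80/29.5 = 327.1°.
With cos θ = 0.839, the lit fraction is (1 − 0.839)/2 ≈ 0.080, so 8%.

8%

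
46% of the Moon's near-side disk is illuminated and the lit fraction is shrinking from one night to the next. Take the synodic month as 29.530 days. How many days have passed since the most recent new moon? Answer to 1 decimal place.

From f = (1 − cos θ)/2: cos θ = 1 − 2×0.46 = 0.080; arccos → 85.4°.
Waning ⇒ past full, so θ = 360° − 85.4° = 274.6°.
Age = 29.530 × 274.6°/360° ≈ 22.52 days.

22.5 days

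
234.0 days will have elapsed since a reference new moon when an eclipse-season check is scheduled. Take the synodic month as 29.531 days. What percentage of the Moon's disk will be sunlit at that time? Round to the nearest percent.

6%

Reduce mod P: 234.0 − 7×29.531 = 27.28 d into the current lunation.
Elongation θ = 360° × 27.28/29.531 ≈ 332.6°.
With cos θ = 0.888, the lit fraction is (1 − 0.888)/2 ≈ 0.056, so 6%.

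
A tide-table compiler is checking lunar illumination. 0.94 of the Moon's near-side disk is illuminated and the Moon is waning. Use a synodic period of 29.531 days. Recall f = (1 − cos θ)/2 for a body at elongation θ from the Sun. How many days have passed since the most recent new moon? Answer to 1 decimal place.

cos θ = 1 − 2f = -0.880, giving a principal value of 151.6°.
Waning ⇒ past full, so θ = 360° − 151.6° = 208.4°.
At 360°/29.531 d per day, 208.4° corresponds to 17.09 days.

17.1 days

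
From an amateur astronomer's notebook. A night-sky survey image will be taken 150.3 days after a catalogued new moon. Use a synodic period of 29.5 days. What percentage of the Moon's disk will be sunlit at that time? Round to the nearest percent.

9%

Reduce mod P: 150.3 − 5×29.5 = 2.80 d into the current lunation.
The Moon has covered 2.80/29.5 of its cycle, so θ ≈ 360° × 2.80/29.5 = 34.2°.
Illuminated fraction = (1 − cos 34.2°)/2 = (1 − 0.827)/2 ≈ 0.086, so 9%.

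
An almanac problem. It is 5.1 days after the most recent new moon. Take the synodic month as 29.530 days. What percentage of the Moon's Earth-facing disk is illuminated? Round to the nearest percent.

27%

The Moon has covered 5.1/29.530 of its cycle, so θ ≈ 360° × 5.1/29.530 = 62.2°.
Illuminated fraction = (1 − cos 62.2°)/2 = (1 − 0.467)/2 ≈ 0.267, so 27%.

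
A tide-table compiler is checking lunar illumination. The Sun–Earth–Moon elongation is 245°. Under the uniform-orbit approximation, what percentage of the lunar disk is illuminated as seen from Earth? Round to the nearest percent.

71%

cos 245° = (-0.423), so f = (1 − (-0.423))/2 = 0.711, i.e. 71%.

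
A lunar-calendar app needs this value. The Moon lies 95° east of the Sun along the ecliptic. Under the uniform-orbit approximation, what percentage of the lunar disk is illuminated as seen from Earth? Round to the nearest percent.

54%

cos 95° = (-0.087), so f = (1 − (-0.087))/2 = 0.544, i.e. 54%.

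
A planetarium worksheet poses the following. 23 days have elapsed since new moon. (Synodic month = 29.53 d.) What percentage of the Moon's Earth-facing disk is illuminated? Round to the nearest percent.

The Moon has covered 23/29.53 of its cycle, so θ ≈ 360° × 23/29.53 = 280.4°.
Illuminated fraction = (1 − cos 280.4°)/2 = (1 − 0.180)/2 ≈ 0.410, so 41%.

41%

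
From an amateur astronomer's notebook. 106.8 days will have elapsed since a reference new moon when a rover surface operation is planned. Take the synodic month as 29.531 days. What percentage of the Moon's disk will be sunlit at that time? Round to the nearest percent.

87%

106.8 d spans 3 complete synodic months (3 × 29.531 = 88.59 d) plus 18.21 d.
Phase angle: θ = 360°·(18.21 d)/(29.531 d) = 222.0°.
cos 222.0° = (-0.744), so f = (1 − (-0.744))/2 = 0.872, so 87%.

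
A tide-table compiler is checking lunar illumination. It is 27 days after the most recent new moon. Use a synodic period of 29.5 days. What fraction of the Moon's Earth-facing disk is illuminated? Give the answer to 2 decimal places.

Elongation θ = 360° × 27/29.5 ≈ 329.5°.
cos 329.5° = 0.862, so f = (1 − 0.862)/2 = 0.069.

0.07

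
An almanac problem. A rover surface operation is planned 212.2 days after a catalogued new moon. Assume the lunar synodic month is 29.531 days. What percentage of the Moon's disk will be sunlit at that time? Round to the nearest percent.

212.2 d spans 7 complete synodic months (7 × 29.531 = 206.72 d) plus 5.48 d.
Elongation θ = 360° × 5.48/29.531 ≈ 66.8°.
cos 66.8° = 0.393, so f = (1 − 0.393)/2 = 0.303, so 30%.

30%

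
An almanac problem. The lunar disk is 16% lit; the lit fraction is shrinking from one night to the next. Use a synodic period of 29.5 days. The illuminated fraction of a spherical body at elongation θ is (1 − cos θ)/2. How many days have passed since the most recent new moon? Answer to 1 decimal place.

cos θ = 1 − 2f = 0.680, giving a principal value of 47.2°.
Since the Moon is past full (waning), take the reflex angle: θ = 360° − 47.2° = 312.8°.
At 360°/29.5 d per day, 312.8° corresponds to 25.64 days.

25.6 days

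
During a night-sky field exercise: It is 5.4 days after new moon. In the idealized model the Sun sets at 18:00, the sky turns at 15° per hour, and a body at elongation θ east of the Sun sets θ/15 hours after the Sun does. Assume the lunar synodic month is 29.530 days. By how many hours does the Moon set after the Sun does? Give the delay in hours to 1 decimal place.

The Moon has covered 5.4/29.530 of its cycle, so θ ≈ 360° × 5.4/29.530 = 65.8°.
The Moon trails the Sun by θ/15 = 65.8/15 ≈ 4.39 hours.
So the Moon sets 4.39 h after the Sun.

4.4 h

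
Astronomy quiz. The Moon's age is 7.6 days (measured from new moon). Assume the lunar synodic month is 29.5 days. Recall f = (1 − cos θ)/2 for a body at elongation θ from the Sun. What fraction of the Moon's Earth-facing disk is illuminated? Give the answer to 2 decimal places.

0.52

Elongation θ = 360° × 7.6/29.5 ≈ 92.7°.
cos 92.7° = (-0.048), so f = (1 − (-0.048))/2 = 0.524.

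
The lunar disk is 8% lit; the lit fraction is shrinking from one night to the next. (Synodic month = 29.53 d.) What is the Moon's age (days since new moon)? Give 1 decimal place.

cos θ = 1 − 2f = 0.840, giving a principal value of 32.9°.
A waning Moon lies in 180°–360°, so θ = 360° − 32.9° = 327.1°.
At 360°/29.53 d per day, 327.1° corresponds to 26.83 days.

26.8 days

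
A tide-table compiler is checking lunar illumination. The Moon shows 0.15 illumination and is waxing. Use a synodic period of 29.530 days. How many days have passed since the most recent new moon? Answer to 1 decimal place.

From f = (1 − cos θ)/2: cos θ = 1 − 2×0.15 = 0.700; arccos → 45.6°.
The Moon is waxing (0°–180°), so θ = 45.6° directly.
Age = 29.530 × 45.6°/360° ≈ 3.74 days.

3.7 days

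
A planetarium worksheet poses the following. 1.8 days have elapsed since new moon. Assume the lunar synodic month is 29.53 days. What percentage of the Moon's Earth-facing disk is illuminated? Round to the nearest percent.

Elongation θ = 360° × 1.8/29.53 ≈ 21.9°.
With cos θ = 0.928, the lit fraction is (1 − 0.928)/2 ≈ 0.036, so 4%.

4%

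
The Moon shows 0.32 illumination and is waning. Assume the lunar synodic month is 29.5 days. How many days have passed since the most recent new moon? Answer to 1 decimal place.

Invert f = (1 − cos θ)/2 to get cos θ = 1 − 2(0.32) = 0.360, hence θ₀ = arccos 0.360 = 68.9°.
A waning Moon lies in 180°–360°, so θ = 360° − 68.9° = 291.1°.
Age = 29.5 × 291.1°/360° ≈ 23.85 days.

23.9 days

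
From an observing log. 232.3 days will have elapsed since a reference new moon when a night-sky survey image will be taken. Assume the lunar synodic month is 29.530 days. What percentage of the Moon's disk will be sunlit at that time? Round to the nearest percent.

17%

Reduce mod P: 232.3 − 7×29.530 = 25.59 d into the current lunation.
The Moon has covered 25.59/29.530 of its cycle, so θ ≈ 360° × 25.59/29.530 = 312.0°.
With cos θ = 0.669, the lit fraction is (1 − 0.669)/2 ≈ 0.166, so 17%.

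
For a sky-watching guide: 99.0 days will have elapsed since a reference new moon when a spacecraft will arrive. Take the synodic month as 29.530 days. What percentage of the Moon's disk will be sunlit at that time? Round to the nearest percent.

99.0 d spans 3 complete synodic months (3 × 29.530 = 88.59 d) plus 10.41 d.
Elongation θ = 360° × 10.41/29.530 ≈ 126.9°.
With cos θ = (-0.601), the lit fraction is (1 − (-0.601))/2 ≈ 0.800, so 80%.

80%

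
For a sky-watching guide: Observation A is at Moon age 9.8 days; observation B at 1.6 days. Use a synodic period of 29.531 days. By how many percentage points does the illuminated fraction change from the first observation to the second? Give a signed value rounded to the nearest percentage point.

-72 pp

First observation: θ = 360°·9.8/29.531 = 119.5°, so f = 0.746.
Second observation: θ = 19.5°, f = 0.029.
Δf = 0.029 − 0.746 = -0.717, i.e. -72 pp.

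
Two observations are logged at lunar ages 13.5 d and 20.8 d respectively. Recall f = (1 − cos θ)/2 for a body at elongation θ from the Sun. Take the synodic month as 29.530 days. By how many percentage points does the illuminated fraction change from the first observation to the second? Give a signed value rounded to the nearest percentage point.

-34 pp

First observation: θ = 360°·13.5/29.530 = 164.6°, so f = 0.982.
Second observation: θ = 253.6°, f = 0.641.
Δf = 0.641 − 0.982 = -0.341, i.e. -34 pp.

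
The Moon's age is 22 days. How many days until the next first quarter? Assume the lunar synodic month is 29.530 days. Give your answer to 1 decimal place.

14.9 days

First quarter is 0.25 of the way through the cycle: age 0.25 × 29.530 = 7.383 d.
Already past this cycle's first quarter; the next is at 7.383 + 29.530 = 36.913 d, so 36.913 − 22 = 14.913 days.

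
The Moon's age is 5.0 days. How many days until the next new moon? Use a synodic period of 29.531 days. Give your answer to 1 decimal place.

24.5 days

One full lunation from the last new moon is 29.531 d; remaining = 29.531 − 5.0 = 24.531 d.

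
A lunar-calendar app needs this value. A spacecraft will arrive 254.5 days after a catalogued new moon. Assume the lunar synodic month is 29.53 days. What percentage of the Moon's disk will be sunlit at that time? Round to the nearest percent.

87%

254.5/29.53 = 8.618 lunations, so 8 complete cycles and 18.26 d into the next.
The Moon has covered 18.26/29.53 of its cycle, so θ ≈ 360° × 18.26/29.53 = 222.6°.
cos 222.6° = (-0.736), so f = (1 − (-0.736))/2 = 0.868, so 87%.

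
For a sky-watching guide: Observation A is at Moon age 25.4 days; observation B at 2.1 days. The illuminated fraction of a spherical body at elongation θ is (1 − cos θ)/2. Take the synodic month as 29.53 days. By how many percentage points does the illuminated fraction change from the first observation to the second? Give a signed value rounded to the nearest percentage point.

-13 pp

First observation: θ = 360°·25.4/29.53 = 309.7°, so f = 0.181.
Second observation: θ = 25.6°, f = 0.049.
Δf = 0.049 − 0.181 = -0.132, i.e. -13 pp.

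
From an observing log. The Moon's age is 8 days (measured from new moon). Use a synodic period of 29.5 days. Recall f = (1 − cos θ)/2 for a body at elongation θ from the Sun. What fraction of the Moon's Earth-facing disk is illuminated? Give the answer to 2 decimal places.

0.57

Phase angle: θ = 360°·(8 d)/(29.5 d) = 97.6°.
With cos θ = (-0.133), the lit fraction is (1 − (-0.133))/2 ≈ 0.566.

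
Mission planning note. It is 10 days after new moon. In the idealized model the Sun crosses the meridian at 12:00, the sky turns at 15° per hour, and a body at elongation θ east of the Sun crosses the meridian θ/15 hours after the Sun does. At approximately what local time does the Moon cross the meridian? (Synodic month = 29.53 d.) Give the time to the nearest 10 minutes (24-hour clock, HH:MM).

20:10

The Moon has covered 10/29.53 of its cycle, so θ ≈ 360° × 10/29.53 = 121.9°.
At 15° of sky rotation per hour, 121.9° corresponds to a 8.13 h lag.
12:00 + 8.127 h ≈ 20:08 → 20:10 to the nearest ten minutes.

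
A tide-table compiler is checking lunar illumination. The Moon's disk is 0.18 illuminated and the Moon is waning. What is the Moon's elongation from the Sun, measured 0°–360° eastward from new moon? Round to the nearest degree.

310°

Invert f = (1 − cos θ)/2 to get cos θ = 1 − 2(0.18) = 0.640, hence θ₀ = arccos 0.640 = 50.2°.
A waning Moon lies in 180°–360°, so θ = 360° − 50.2° = 309.8°.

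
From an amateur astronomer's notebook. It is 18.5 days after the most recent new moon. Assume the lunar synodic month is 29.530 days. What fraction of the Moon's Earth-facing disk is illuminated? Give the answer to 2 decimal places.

0.85

Elongation θ = 360° × 18.5/29.530 ≈ 225.5°.
With cos θ = (-0.700), the lit fraction is (1 − (-0.700))/2 ≈ 0.850.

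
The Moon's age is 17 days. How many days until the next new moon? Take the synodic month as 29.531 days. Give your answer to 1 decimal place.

12.5 days

One full lunation from the last new moon is 29.531 d; remaining = 29.531 − 17 = 12.531 d.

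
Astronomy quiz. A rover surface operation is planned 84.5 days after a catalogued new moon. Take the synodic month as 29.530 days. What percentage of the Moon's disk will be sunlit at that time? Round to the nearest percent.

18%

Reduce mod P: 84.5 − 2×29.530 = 25.44 d into the current lunation.
The Moon has covered 25.44/29.530 of its cycle, so θ ≈ 360° × 25.44/29.530 = 310.1°.
cos 310.1° = 0.645, so f = (1 − 0.645)/2 = 0.178, so 18%.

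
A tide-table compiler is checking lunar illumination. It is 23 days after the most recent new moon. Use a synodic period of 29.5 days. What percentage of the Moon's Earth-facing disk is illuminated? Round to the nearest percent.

41%

Elongation θ = 360° × 23/29.5 ≈ 280.7°.
With cos θ = 0.185, the lit fraction is (1 − 0.185)/2 ≈ 0.407, so 41%.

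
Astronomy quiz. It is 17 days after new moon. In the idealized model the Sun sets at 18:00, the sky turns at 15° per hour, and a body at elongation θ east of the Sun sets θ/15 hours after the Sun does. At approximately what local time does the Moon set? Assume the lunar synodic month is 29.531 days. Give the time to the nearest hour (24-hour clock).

08:00

The Moon has covered 17/29.531 of its cycle, so θ ≈ 360° × 17/29.531 = 207.2°.
At 15° of sky rotation per hour, 207.2° corresponds to a 13.82 h lag.
18:00 + 13.82 h ≈ 07:49 → 08:00 to the nearest hour.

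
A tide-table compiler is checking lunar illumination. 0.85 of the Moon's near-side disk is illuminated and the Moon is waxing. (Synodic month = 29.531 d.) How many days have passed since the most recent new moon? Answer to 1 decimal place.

11.0 days

From f = (1 − cos θ)/2: cos θ = 1 − 2×0.85 = -0.700; arccos → 134.4°.
Before full moon the principal value applies: θ = 134.4°.
Age = 29.531 × 134.4°/360° ≈ 11.03 days.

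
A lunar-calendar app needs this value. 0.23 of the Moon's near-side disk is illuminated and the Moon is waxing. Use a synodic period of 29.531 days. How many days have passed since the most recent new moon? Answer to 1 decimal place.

Invert f = (1 − cos θ)/2 to get cos θ = 1 − 2(0.23) = 0.540, hence θ₀ = arccos 0.540 = 57.3°.
Before full moon the principal value applies: θ = 57.3°.
At 360°/29.531 d per day, 57.3° corresponds to 4.70 days.

4.7 days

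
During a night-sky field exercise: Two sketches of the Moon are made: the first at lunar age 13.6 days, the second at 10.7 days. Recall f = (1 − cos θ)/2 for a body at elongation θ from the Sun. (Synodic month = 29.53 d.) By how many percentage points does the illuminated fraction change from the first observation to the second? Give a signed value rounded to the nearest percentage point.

-16 pp

First observation: θ = 360°·13.6/29.53 = 165.8°, so f = 0.985.
Second observation: θ = 130.4°, f = 0.824.
Δf = 0.824 − 0.985 = -0.160, i.e. -16 pp.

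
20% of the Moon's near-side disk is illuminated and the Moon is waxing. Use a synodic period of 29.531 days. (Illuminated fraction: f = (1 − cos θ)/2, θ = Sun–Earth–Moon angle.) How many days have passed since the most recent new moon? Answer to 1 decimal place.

cos θ = 1 − 2f = 0.600, giving a principal value of 53.1°.
Waxing ⇒ before full, so θ = 53.1°.
At 360°/29.531 d per day, 53.1° corresponds to 4.36 days.

4.4 days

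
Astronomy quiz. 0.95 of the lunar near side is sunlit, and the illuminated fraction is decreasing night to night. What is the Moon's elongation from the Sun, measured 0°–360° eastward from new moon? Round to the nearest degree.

Invert f = (1 − cos θ)/2 to get cos θ = 1 − 2(0.95) = -0.900, hence θ₀ = arccos -0.900 = 154.2°.
A waning Moon lies in 180°–360°, so θ = 360° − 154.2° = 205.8°.

206°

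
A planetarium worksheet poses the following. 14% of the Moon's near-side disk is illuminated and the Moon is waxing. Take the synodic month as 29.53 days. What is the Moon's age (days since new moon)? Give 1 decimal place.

cos θ = 1 − 2f = 0.720, giving a principal value of 43.9°.
Waxing ⇒ before full, so θ = 43.9°.
That fraction of the synodic month is 43.9/360 × 29.53 d ≈ 3.60 d.

3.6 days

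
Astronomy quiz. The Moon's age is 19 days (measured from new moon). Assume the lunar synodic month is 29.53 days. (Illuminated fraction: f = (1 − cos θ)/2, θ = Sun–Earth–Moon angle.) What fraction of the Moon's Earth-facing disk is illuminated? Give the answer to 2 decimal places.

0.81

Phase angle: θ = 360°·(19 d)/(29.53 d) = 231.6°.
cos 231.6° = (-0.621), so f = (1 − (-0.621))/2 = 0.810.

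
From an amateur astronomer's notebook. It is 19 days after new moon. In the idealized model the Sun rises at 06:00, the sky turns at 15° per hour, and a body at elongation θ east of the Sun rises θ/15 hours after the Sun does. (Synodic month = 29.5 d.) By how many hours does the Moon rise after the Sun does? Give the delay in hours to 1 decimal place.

Elongation θ = 360° × 19/29.5 ≈ 231.9°.
Delay after the Sun = 231.9° / (15°/h) ≈ 15.46 h.
So the Moon rises 15.46 h after the Sun.

15.5 h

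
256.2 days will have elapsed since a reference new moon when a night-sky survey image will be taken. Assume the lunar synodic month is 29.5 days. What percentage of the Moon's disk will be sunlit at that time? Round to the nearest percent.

70%

256.2 d spans 8 complete synodic months (8 × 29.5 = 236.00 d) plus 20.20 d.
Elongation θ = 360° × 20.20/29.5 ≈ 246.5°.
Illuminated fraction = (1 − cos 246.5°)/2 = (1 − (-0.399))/2 ≈ 0.699, so 70%.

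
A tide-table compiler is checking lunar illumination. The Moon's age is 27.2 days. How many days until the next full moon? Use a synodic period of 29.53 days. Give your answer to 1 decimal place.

17.1 days

Full moon occurs at elongation 180°, i.e. at age 29.53 × 180/360 = 14.765 d.
Already past this cycle's full moon; the next is at 14.765 + 29.53 = 44.295 d, so 44.295 − 27.2 = 17.095 days.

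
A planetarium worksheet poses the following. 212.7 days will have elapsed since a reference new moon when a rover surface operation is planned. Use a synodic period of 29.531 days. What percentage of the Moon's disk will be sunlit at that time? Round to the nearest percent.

212.7 d spans 7 complete synodic months (7 × 29.531 = 206.72 d) plus 5.98 d.
The Moon has covered 5.98/29.531 of its cycle, so θ ≈ 360° × 5.98/29.531 = 72.9°.
cos 72.9° = 0.293, so f = (1 − 0.293)/2 = 0.353, so 35%.

35%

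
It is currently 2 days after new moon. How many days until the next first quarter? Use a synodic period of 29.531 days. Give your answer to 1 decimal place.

First quarter is 0.25 of the way through the cycle: age 0.25 × 29.531 = 7.383 d.
So 5.383 days remain (7.383 − 2).

5.4 days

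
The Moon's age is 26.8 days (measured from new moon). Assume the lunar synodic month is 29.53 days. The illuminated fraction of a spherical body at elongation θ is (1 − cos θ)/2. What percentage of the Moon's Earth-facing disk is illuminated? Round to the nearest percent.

Phase angle: θ = 360°·(26.8 d)/(29.53 d) = 326.7°.
cos 326.7° = 0.836, so f = (1 − 0.836)/2 = 0.082, so 8%.

8%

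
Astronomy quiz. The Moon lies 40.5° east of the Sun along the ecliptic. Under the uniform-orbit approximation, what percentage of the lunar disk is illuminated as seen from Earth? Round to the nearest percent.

cos 40.5° = 0.760, so f = (1 − 0.760)/2 = 0.120, i.e. 12%.

12%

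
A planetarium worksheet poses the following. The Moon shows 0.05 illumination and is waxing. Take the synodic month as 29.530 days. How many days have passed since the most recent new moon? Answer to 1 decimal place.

2.1 days

cos θ = 1 − 2f = 0.900, giving a principal value of 25.8°.
The Moon is waxing (0°–180°), so θ = 25.8° directly.
Age = 29.530 × 25.8°/360° ≈ 2.12 days.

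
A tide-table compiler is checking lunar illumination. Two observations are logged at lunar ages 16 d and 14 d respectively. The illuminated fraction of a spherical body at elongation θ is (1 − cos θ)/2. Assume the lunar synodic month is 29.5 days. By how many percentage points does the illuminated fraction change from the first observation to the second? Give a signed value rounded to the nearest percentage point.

θ₁ = 360° × 16/29.5 = 195.3°, f₁ = (1 − cos θ₁)/2 = 0.982.
θ₂ = 360° × 14/29.5 = 170.8°, f₂ = (1 − cos θ₂)/2 = 0.994.
Change = f₂ − f₁ = +0.011 → +1 percentage points.

+1 percentage points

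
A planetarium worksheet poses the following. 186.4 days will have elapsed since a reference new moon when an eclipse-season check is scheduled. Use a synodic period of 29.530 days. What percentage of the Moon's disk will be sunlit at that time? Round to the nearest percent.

69%

186.4 d spans 6 complete synodic months (6 × 29.530 = 177.18 d) plus 9.22 d.
The Moon has covered 9.22/29.530 of its cycle, so θ ≈ 360° × 9.22/29.530 = 112.4°.
cos 112.4° = (-0.381), so f = (1 − (-0.381))/2 = 0.691, so 69%.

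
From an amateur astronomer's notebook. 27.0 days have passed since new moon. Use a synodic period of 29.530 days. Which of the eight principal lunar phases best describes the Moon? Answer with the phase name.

waning crescent

θ ≈ 360° × 27.0/29.530 = 329°, which falls in the waning crescent sector.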